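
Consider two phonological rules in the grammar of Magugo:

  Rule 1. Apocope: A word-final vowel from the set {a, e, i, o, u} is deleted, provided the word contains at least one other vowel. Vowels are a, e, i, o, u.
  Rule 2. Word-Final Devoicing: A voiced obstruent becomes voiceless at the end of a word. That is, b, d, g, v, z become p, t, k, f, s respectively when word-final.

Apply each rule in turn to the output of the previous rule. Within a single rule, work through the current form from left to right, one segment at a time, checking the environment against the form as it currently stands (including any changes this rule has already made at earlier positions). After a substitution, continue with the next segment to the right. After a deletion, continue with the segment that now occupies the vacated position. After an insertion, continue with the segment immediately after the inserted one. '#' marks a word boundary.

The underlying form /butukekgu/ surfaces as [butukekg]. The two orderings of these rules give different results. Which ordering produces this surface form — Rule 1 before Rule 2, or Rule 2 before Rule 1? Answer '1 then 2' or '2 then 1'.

2 then 1

Order 1 then 2:
  1 Apocope: [butukekgu] → [butukekg]
  2 Word-Final Devoicing: [butukekg] → [butukekk]
  result: [butukekk]
Order 2 then 1:
  2 Word-Final Devoicing: no change — [butukekgu]
  1 Apocope: [butukekgu] → [butukekg]
  result: [butukekg]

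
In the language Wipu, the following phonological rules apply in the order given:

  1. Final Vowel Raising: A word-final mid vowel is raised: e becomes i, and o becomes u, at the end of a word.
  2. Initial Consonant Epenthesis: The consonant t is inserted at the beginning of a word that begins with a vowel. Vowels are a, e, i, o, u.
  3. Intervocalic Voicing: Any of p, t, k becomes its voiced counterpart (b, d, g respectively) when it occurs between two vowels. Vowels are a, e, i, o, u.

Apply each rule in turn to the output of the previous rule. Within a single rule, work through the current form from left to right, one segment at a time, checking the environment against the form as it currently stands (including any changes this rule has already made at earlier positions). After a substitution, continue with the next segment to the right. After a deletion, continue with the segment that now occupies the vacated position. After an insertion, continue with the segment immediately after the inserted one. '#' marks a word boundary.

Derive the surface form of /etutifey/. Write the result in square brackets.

1 Final Vowel Raising: no change — [etutifey]
2 Initial Consonant Epenthesis: [etutifey] → [tetutifey]
3 Intervocalic Voicing: [tetutifey] → [tedudifey]

[tedudifey]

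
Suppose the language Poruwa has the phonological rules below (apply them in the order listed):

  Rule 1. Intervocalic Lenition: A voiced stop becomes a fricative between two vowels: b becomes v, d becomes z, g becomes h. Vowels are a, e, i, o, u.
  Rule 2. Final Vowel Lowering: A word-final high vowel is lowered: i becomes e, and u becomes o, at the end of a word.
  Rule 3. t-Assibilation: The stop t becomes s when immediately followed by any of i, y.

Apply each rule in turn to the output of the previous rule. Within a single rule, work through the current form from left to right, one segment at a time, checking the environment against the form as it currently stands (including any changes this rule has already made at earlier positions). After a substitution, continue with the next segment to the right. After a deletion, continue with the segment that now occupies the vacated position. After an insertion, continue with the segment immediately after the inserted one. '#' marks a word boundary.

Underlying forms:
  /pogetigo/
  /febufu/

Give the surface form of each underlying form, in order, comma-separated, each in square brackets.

/pogetigo/:
  Rule 1 Intervocalic Lenition: [pogetigo] → [pohetiho]
  Rule 2 Final Vowel Lowering: no change — [pohetiho]
  Rule 3 t-Assibilation: [pohetiho] → [pohesiho]
/febufu/:
  Rule 1 Intervocalic Lenition: [febufu] → [fevufu]
  Rule 2 Final Vowel Lowering: [fevufu] → [fevufo]
  Rule 3 t-Assibilation: no change — [fevufo]

[pohesiho], [fevufo]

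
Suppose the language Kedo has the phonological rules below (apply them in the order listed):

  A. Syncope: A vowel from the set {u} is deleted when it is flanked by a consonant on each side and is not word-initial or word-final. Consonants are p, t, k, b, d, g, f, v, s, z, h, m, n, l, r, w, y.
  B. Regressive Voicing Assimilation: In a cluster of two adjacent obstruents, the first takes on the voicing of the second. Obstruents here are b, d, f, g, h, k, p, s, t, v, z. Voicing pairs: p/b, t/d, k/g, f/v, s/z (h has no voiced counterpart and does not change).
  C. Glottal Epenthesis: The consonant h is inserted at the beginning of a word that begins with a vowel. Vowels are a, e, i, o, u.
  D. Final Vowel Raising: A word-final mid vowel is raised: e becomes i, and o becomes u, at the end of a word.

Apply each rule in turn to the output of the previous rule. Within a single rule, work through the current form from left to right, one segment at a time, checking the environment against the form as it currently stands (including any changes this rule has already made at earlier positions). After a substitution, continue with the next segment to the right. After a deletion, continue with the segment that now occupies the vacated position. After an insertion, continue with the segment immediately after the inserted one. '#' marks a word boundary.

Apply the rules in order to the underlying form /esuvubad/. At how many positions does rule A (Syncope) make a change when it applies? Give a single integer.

A Syncope: [esuvubad] → [esvbad]
B Regressive Voicing Assimilation: [esvbad] → [ezvbad]
C Glottal Epenthesis: [ezvbad] → [hezvbad]
D Final Vowel Raising: no change — [hezvbad]
Rule A changed 2 position(s).

2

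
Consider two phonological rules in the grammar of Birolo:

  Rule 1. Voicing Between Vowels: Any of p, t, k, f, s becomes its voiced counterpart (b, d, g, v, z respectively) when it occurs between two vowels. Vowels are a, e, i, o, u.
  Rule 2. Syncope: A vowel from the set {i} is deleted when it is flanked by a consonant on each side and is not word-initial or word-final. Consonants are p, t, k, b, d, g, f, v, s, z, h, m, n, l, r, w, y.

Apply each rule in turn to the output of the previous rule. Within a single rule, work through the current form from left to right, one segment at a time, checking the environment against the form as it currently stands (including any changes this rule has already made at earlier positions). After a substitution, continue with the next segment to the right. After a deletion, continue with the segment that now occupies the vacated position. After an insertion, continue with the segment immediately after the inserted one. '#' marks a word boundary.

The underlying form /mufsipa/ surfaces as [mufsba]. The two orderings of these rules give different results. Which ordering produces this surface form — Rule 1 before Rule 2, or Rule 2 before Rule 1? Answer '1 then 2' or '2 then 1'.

1 then 2

Order 1 then 2:
  1 Voicing Between Vowels: [mufsipa] → [mufsiba]
  2 Syncope: [mufsiba] → [mufsba]
  result: [mufsba]
Order 2 then 1:
  2 Syncope: [mufsipa] → [mufspa]
  1 Voicing Between Vowels: no change — [mufspa]
  result: [mufspa]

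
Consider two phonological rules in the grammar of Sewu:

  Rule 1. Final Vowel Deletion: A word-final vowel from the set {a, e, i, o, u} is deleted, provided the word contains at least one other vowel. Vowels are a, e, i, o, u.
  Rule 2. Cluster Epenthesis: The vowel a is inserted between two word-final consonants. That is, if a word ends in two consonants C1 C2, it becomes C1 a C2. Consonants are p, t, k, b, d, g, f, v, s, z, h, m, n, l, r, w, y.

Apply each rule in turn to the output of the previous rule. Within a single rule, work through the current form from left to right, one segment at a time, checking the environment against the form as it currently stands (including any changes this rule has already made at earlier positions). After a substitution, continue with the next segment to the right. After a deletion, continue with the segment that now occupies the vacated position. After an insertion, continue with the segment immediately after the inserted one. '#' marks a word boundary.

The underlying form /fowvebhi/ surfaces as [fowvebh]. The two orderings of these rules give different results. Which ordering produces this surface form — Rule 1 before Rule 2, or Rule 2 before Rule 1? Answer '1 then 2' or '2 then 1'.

2 then 1

Order 1 then 2:
  1 Final Vowel Deletion: [fowvebhi] → [fowvebh]
  2 Cluster Epenthesis: [fowvebh] → [fowvebah]
  result: [fowvebah]
Order 2 then 1:
  2 Cluster Epenthesis: no change — [fowvebhi]
  1 Final Vowel Deletion: [fowvebhi] → [fowvebh]
  result: [fowvebh]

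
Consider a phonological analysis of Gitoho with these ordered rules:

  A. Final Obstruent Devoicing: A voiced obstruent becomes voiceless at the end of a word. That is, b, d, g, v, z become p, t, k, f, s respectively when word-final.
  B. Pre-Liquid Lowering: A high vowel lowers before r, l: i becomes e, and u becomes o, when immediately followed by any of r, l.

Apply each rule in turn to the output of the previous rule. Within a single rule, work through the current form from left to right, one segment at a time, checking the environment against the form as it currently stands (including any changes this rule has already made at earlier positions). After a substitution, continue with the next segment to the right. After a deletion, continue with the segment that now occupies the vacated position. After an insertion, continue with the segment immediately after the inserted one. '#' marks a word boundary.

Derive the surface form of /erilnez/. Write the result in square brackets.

[erelnes]

A Final Obstruent Devoicing: [erilnez] → [erilnes]
B Pre-Liquid Lowering: [erilnes] → [erelnes]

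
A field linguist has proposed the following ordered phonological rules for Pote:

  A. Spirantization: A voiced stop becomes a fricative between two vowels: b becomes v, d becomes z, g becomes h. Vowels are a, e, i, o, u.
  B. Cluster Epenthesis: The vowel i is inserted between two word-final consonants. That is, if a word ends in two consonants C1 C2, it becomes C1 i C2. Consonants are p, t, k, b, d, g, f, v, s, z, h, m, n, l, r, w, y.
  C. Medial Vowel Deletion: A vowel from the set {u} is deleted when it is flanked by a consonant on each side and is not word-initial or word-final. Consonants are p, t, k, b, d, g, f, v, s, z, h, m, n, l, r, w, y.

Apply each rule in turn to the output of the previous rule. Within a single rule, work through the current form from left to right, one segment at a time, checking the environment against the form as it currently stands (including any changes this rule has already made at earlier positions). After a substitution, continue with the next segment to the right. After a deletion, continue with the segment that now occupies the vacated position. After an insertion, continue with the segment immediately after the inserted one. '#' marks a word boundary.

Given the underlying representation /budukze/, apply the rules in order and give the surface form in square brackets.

A Spirantization: [budukze] → [buzukze]
B Cluster Epenthesis: no change — [buzukze]
C Medial Vowel Deletion: [buzukze] → [bzkze]

[bzkze]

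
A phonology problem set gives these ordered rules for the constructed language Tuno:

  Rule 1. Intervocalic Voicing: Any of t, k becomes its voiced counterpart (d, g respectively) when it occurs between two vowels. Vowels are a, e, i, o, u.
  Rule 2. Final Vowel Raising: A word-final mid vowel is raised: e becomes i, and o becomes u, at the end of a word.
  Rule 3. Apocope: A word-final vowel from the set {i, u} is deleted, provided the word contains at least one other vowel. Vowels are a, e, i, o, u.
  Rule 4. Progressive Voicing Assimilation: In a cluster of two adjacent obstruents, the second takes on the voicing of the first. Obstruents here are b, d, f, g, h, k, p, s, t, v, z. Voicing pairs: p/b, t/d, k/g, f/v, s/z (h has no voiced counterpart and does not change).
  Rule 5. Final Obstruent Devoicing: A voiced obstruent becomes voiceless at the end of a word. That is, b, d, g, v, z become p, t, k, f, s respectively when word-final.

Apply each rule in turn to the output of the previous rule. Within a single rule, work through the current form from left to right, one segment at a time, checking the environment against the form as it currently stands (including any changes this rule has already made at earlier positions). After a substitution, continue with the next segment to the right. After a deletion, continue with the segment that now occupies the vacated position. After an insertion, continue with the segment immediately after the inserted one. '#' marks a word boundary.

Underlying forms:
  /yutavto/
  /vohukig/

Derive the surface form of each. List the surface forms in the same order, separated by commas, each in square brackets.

[yudavt], [vohugik]

/yutavto/:
  Rule 1 Intervocalic Voicing: [yutavto] → [yudavto]
  Rule 2 Final Vowel Raising: [yudavto] → [yudavtu]
  Rule 3 Apocope: [yudavtu] → [yudavt]
  Rule 4 Progressive Voicing Assimilation: [yudavt] → [yudavd]
  Rule 5 Final Obstruent Devoicing: [yudavd] → [yudavt]
/vohukig/:
  Rule 1 Intervocalic Voicing: [vohukig] → [vohugig]
  Rule 2 Final Vowel Raising: no change — [vohugig]
  Rule 3 Apocope: no change — [vohugig]
  Rule 4 Progressive Voicing Assimilation: no change — [vohugig]
  Rule 5 Final Obstruent Devoicing: [vohugig] → [vohugik]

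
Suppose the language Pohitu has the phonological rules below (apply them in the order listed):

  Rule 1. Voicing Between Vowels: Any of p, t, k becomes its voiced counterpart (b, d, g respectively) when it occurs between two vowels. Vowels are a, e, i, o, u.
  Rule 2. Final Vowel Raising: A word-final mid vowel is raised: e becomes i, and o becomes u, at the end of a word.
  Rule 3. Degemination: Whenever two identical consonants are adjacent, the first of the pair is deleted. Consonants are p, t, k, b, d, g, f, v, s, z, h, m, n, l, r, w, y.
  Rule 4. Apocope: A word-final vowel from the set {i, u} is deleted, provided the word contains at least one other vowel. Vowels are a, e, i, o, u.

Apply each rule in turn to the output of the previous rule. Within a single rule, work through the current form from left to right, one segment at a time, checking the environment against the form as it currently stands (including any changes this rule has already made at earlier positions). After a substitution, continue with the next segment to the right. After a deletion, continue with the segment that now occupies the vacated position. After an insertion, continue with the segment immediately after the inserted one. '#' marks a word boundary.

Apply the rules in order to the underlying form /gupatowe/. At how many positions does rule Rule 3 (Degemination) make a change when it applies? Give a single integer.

0

Rule 1 Voicing Between Vowels: [gupatowe] → [gubadowe]
Rule 2 Final Vowel Raising: [gubadowe] → [gubadowi]
Rule 3 Degemination: no change — [gubadowi]
Rule 4 Apocope: [gubadowi] → [gubadow]
Rule Rule 3 changed 0 position(s).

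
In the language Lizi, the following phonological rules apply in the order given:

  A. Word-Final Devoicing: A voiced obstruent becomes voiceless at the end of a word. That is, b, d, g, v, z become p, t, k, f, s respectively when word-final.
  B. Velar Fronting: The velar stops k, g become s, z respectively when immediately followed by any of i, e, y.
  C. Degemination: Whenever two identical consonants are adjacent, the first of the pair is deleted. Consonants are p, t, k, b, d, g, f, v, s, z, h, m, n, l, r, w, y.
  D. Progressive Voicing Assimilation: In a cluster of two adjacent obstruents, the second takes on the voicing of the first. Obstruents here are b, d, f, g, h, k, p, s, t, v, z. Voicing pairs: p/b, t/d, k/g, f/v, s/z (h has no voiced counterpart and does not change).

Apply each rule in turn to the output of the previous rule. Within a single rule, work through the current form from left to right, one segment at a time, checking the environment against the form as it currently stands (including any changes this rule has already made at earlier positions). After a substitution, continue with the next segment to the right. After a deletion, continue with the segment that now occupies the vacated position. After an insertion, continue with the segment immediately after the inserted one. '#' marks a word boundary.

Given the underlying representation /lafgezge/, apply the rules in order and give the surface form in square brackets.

[lafseze]

A Word-Final Devoicing: no change — [lafgezge]
B Velar Fronting: [lafgezge] → [lafzezze]
C Degemination: [lafzezze] → [lafzeze]
D Progressive Voicing Assimilation: [lafzeze] → [lafseze]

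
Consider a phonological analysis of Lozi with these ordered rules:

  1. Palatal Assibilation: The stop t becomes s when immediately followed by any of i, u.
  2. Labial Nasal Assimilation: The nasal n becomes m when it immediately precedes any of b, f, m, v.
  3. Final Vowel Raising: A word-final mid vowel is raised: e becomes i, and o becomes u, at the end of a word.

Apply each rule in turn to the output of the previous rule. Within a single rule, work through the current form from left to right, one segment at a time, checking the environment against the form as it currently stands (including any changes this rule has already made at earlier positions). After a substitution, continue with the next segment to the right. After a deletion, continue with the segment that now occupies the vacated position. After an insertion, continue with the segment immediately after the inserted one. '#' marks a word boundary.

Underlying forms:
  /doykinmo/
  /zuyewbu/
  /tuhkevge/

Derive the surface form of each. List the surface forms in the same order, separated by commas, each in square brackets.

[doykimmu], [zuyewbu], [suhkevgi]

/doykinmo/:
  1 Palatal Assibilation: no change — [doykinmo]
  2 Labial Nasal Assimilation: [doykinmo] → [doykimmo]
  3 Final Vowel Raising: [doykimmo] → [doykimmu]
/zuyewbu/:
  1 Palatal Assibilation: no change — [zuyewbu]
  2 Labial Nasal Assimilation: no change — [zuyewbu]
  3 Final Vowel Raising: no change — [zuyewbu]
/tuhkevge/:
  1 Palatal Assibilation: [tuhkevge] → [suhkevge]
  2 Labial Nasal Assimilation: no change — [suhkevge]
  3 Final Vowel Raising: [suhkevge] → [suhkevgi]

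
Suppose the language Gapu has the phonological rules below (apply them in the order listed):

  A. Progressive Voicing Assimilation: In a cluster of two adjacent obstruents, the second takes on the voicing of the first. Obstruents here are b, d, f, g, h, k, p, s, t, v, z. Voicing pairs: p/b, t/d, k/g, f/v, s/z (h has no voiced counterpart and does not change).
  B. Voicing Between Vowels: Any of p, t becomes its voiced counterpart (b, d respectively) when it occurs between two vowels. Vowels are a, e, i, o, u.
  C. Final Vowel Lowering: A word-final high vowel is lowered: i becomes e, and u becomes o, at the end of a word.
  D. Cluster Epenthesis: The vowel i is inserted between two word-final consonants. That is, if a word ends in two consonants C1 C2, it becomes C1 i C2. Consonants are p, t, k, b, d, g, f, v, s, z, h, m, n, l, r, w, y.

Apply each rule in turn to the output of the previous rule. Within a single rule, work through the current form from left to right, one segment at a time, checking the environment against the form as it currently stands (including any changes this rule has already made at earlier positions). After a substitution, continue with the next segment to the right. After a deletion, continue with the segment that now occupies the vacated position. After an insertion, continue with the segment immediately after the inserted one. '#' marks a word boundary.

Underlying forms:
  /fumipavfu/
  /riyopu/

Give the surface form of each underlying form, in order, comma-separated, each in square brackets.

[fumibavvo], [riyobo]

/fumipavfu/:
  A Progressive Voicing Assimilation: [fumipavfu] → [fumipavvu]
  B Voicing Between Vowels: [fumipavvu] → [fumibavvu]
  C Final Vowel Lowering: [fumibavvu] → [fumibavvo]
  D Cluster Epenthesis: no change — [fumibavvo]
/riyopu/:
  A Progressive Voicing Assimilation: no change — [riyopu]
  B Voicing Between Vowels: [riyopu] → [riyobu]
  C Final Vowel Lowering: [riyobu] → [riyobo]
  D Cluster Epenthesis: no change — [riyobo]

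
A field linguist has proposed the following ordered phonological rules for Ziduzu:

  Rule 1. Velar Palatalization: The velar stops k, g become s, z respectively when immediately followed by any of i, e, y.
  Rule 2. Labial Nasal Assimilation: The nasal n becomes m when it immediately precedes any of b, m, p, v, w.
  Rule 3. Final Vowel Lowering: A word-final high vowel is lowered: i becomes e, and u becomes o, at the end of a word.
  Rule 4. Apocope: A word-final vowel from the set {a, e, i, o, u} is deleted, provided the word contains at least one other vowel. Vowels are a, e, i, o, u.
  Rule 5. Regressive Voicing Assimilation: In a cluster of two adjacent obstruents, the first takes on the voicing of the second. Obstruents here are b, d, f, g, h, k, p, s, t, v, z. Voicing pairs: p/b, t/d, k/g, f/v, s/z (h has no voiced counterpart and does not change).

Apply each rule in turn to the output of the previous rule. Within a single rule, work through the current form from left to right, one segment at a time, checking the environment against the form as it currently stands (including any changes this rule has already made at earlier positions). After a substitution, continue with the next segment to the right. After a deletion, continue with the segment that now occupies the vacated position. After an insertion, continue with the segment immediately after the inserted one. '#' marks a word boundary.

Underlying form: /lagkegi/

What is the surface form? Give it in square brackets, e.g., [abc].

[laksez]

Rule 1 Velar Palatalization: [lagkegi] → [lagsezi]
Rule 2 Labial Nasal Assimilation: no change — [lagsezi]
Rule 3 Final Vowel Lowering: [lagsezi] → [lagseze]
Rule 4 Apocope: [lagseze] → [lagsez]
Rule 5 Regressive Voicing Assimilation: [lagsez] → [laksez]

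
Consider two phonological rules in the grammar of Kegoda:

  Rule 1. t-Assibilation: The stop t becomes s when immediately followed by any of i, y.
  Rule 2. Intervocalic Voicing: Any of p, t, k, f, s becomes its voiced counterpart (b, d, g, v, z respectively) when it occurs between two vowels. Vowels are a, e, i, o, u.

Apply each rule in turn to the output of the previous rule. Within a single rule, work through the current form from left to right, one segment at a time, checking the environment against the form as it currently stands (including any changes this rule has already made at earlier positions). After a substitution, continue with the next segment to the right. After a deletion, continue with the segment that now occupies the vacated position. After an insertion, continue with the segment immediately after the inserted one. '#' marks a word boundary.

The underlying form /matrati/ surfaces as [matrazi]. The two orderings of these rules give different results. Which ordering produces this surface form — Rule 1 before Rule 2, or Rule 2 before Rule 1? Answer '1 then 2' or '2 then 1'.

Order 1 then 2:
  1 t-Assibilation: [matrati] → [matrasi]
  2 Intervocalic Voicing: [matrasi] → [matrazi]
  result: [matrazi]
Order 2 then 1:
  2 Intervocalic Voicing: [matrati] → [matradi]
  1 t-Assibilation: no change — [matradi]
  result: [matradi]

1 then 2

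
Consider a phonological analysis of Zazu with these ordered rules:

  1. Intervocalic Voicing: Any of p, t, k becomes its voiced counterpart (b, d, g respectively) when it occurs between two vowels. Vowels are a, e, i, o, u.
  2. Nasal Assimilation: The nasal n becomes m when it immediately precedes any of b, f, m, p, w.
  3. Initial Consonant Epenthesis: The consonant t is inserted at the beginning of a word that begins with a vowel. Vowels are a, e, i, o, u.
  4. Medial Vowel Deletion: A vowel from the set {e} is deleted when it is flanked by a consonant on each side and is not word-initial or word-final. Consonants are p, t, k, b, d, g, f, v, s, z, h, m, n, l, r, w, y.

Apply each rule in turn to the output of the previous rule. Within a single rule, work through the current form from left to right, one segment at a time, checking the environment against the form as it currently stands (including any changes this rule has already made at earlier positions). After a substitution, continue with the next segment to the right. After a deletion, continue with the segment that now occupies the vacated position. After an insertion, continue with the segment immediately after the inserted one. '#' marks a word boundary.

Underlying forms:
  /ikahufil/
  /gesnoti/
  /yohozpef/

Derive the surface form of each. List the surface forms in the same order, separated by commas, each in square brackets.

[tigahufil], [gsnodi], [yohozpf]

/ikahufil/:
  1 Intervocalic Voicing: [ikahufil] → [igahufil]
  2 Nasal Assimilation: no change — [igahufil]
  3 Initial Consonant Epenthesis: [igahufil] → [tigahufil]
  4 Medial Vowel Deletion: no change — [tigahufil]
/gesnoti/:
  1 Intervocalic Voicing: [gesnoti] → [gesnodi]
  2 Nasal Assimilation: no change — [gesnodi]
  3 Initial Consonant Epenthesis: no change — [gesnodi]
  4 Medial Vowel Deletion: [gesnodi] → [gsnodi]
/yohozpef/:
  1 Intervocalic Voicing: no change — [yohozpef]
  2 Nasal Assimilation: no change — [yohozpef]
  3 Initial Consonant Epenthesis: no change — [yohozpef]
  4 Medial Vowel Deletion: [yohozpef] → [yohozpf]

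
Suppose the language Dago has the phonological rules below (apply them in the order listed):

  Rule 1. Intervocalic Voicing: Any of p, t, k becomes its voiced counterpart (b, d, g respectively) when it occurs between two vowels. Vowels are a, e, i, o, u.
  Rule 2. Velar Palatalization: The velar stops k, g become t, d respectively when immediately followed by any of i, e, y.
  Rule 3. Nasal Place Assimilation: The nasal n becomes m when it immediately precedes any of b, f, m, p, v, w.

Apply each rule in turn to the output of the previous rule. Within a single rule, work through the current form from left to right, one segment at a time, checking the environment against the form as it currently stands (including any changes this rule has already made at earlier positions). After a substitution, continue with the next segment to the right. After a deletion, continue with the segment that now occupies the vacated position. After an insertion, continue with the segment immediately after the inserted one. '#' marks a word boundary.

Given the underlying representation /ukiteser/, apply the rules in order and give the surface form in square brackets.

Rule 1 Intervocalic Voicing: [ukiteser] → [ugideser]
Rule 2 Velar Palatalization: [ugideser] → [udideser]
Rule 3 Nasal Place Assimilation: no change — [udideser]

[udideser]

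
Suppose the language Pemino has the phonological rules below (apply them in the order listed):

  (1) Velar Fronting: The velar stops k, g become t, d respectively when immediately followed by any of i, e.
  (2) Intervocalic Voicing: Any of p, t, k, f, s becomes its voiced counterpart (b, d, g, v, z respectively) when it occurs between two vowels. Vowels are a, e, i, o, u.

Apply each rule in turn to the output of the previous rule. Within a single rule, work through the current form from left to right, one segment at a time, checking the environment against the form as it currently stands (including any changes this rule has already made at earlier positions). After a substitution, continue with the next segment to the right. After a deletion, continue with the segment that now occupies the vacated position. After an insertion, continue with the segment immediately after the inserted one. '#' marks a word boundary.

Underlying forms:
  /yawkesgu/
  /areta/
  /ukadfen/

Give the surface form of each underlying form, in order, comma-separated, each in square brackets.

[yawtesgu], [areda], [ugadfen]

/yawkesgu/:
  (1) Velar Fronting: [yawkesgu] → [yawtesgu]
  (2) Intervocalic Voicing: no change — [yawtesgu]
/areta/:
  (1) Velar Fronting: no change — [areta]
  (2) Intervocalic Voicing: [areta] → [areda]
/ukadfen/:
  (1) Velar Fronting: no change — [ukadfen]
  (2) Intervocalic Voicing: [ukadfen] → [ugadfen]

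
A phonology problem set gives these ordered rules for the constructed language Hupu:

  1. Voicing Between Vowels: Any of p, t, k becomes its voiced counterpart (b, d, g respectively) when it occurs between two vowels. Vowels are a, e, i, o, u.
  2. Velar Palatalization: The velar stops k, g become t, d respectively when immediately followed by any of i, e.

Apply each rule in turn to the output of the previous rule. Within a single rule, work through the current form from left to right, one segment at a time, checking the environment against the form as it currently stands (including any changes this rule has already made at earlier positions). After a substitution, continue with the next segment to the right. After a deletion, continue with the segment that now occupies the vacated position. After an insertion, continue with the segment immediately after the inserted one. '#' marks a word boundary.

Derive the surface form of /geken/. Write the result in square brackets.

1 Voicing Between Vowels: [geken] → [gegen]
2 Velar Palatalization: [gegen] → [deden]

[deden]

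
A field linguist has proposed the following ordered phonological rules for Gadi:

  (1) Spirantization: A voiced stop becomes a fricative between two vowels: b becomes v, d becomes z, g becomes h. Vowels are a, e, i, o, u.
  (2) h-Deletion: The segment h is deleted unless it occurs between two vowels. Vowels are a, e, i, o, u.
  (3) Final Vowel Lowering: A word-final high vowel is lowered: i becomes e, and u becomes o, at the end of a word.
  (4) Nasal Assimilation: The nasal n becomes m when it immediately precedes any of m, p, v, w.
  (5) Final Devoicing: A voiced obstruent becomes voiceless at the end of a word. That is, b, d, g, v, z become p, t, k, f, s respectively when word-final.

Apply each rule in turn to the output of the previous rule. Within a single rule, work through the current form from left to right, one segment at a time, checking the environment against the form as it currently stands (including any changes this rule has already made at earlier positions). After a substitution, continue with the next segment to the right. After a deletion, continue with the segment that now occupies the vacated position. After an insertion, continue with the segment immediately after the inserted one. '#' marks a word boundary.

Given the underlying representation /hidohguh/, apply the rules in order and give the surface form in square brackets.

[izogo]

(1) Spirantization: [hidohguh] → [hizohguh]
(2) h-Deletion: [hizohguh] → [izogu]
(3) Final Vowel Lowering: [izogu] → [izogo]
(4) Nasal Assimilation: no change — [izogo]
(5) Final Devoicing: no change — [izogo]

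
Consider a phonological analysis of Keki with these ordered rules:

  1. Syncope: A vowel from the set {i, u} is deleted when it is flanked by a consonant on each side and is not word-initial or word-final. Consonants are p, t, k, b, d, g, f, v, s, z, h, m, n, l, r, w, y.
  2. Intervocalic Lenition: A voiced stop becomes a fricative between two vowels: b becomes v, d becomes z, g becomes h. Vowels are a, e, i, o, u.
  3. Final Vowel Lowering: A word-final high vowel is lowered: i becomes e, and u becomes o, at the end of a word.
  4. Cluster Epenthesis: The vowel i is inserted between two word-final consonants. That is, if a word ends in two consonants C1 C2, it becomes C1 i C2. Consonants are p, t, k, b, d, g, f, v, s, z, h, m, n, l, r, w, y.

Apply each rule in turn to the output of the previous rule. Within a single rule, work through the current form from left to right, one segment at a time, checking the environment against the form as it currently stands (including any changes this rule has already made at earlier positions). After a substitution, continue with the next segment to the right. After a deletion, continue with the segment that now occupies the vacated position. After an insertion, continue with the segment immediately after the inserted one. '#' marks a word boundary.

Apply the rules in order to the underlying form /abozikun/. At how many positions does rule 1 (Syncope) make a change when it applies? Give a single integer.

2

1 Syncope: [abozikun] → [abozkn]
2 Intervocalic Lenition: [abozkn] → [avozkn]
3 Final Vowel Lowering: no change — [avozkn]
4 Cluster Epenthesis: [avozkn] → [avozkin]
Rule 1 changed 2 position(s).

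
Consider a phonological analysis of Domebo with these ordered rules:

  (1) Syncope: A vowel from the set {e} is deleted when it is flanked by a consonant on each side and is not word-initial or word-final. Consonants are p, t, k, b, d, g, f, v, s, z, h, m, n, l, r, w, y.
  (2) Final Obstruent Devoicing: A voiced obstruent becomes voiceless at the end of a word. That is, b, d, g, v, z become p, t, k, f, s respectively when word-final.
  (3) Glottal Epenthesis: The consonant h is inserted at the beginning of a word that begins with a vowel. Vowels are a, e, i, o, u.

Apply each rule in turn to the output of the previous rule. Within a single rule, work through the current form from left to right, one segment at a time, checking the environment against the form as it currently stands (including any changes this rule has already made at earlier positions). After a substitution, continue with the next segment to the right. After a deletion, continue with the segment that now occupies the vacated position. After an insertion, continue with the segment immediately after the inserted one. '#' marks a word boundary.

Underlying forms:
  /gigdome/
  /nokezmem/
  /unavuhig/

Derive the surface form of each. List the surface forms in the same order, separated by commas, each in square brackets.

/gigdome/:
  (1) Syncope: no change — [gigdome]
  (2) Final Obstruent Devoicing: no change — [gigdome]
  (3) Glottal Epenthesis: no change — [gigdome]
/nokezmem/:
  (1) Syncope: [nokezmem] → [nokzmm]
  (2) Final Obstruent Devoicing: no change — [nokzmm]
  (3) Glottal Epenthesis: no change — [nokzmm]
/unavuhig/:
  (1) Syncope: no change — [unavuhig]
  (2) Final Obstruent Devoicing: [unavuhig] → [unavuhik]
  (3) Glottal Epenthesis: [unavuhik] → [hunavuhik]

[gigdome], [nokzmm], [hunavuhik]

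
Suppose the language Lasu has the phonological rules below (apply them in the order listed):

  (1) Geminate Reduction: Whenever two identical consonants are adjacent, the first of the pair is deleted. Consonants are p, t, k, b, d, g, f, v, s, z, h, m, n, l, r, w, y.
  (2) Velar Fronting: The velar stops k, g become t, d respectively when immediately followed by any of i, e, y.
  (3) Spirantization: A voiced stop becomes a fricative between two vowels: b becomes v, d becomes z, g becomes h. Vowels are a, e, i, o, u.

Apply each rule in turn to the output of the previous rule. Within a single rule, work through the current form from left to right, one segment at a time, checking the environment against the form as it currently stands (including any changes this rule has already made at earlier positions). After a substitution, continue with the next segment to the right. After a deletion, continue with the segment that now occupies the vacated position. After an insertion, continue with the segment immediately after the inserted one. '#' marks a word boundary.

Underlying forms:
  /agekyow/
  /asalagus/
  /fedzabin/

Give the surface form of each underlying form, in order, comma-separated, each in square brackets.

/agekyow/:
  (1) Geminate Reduction: no change — [agekyow]
  (2) Velar Fronting: [agekyow] → [adetyow]
  (3) Spirantization: [adetyow] → [azetyow]
/asalagus/:
  (1) Geminate Reduction: no change — [asalagus]
  (2) Velar Fronting: no change — [asalagus]
  (3) Spirantization: [asalagus] → [asalahus]
/fedzabin/:
  (1) Geminate Reduction: no change — [fedzabin]
  (2) Velar Fronting: no change — [fedzabin]
  (3) Spirantization: [fedzabin] → [fedzavin]

[azetyow], [asalahus], [fedzavin]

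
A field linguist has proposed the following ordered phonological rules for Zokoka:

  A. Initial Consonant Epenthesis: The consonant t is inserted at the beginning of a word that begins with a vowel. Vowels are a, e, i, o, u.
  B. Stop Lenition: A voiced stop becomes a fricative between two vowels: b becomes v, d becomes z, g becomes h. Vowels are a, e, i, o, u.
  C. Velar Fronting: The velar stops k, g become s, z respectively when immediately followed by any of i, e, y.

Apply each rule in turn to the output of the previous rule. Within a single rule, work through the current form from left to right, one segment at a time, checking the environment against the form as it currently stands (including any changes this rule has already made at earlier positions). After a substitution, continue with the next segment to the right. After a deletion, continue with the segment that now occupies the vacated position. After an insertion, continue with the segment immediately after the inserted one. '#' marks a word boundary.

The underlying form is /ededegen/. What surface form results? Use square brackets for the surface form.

A Initial Consonant Epenthesis: [ededegen] → [tededegen]
B Stop Lenition: [tededegen] → [tezezehen]
C Velar Fronting: no change — [tezezehen]

[tezezehen]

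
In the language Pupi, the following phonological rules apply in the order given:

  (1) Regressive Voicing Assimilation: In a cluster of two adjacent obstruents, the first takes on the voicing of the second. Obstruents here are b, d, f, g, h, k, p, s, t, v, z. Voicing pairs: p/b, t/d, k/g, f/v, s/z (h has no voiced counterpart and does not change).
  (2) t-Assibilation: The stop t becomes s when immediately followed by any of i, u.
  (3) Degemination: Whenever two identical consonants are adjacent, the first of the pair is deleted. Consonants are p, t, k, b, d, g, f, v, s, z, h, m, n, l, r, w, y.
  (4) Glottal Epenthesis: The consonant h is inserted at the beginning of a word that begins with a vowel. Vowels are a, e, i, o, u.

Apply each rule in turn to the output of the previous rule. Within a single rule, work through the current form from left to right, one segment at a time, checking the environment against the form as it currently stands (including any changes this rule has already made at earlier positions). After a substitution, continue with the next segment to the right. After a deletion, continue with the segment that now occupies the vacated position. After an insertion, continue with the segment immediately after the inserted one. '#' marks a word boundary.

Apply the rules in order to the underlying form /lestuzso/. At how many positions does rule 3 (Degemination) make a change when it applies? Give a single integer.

2

(1) Regressive Voicing Assimilation: [lestuzso] → [lestusso]
(2) t-Assibilation: [lestusso] → [lessusso]
(3) Degemination: [lessusso] → [lesuso]
(4) Glottal Epenthesis: no change — [lesuso]
Rule 3 changed 2 position(s).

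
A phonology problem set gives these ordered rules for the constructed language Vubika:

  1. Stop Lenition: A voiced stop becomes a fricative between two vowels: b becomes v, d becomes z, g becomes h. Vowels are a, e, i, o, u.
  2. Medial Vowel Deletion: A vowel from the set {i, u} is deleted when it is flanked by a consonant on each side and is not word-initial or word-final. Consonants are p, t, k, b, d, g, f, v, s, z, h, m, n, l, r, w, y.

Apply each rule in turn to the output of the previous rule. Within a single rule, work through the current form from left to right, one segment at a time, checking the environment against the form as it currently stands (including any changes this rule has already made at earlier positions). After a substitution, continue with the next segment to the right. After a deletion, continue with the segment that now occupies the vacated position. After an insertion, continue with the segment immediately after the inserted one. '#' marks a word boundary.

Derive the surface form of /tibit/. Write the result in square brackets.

[tvt]

1 Stop Lenition: [tibit] → [tivit]
2 Medial Vowel Deletion: [tivit] → [tvt]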